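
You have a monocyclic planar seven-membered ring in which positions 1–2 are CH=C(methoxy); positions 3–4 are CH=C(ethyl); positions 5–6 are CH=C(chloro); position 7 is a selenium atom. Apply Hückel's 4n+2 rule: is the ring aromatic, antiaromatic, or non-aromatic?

Antiaromatic

Every ring atom contributes a p orbital perpendicular to the ring (every atom in a ring double bond is sp² and brings one electron to the p orbital; the selenium donates one lone pair from its p orbital), so the π system is cyclic and fully conjugated.
Adding the contributions, 3 × 2 = 6 from the double-bond units + 2 from the Se atom = 8.
8 is a 4n count (n = 2), so the planar conjugated ring is antiaromatic.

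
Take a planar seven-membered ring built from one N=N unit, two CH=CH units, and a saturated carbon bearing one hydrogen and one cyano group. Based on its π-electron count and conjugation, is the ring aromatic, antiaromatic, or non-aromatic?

Non-aromatic

The CH(cyano) carbon is saturated: that saturated carbon is sp³ and has no p orbital in the ring π system. Conjugation is not continuous around the ring.
A ring that is not fully conjugated cannot be aromatic or antiaromatic regardless of its π-electron count.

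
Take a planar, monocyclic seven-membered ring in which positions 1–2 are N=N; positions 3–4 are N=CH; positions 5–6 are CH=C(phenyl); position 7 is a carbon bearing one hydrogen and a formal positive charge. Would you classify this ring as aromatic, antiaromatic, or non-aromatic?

Every ring atom contributes a p orbital perpendicular to the ring (each doubly-bonded ring atom is sp² with one p-orbital electron; each sp² =N– keeps its lone pair in-plane and puts one electron into the π system; the carbocation has an empty p orbital), so the π system is cyclic and fully conjugated.
π-electron count: 3 × 2 = 6 from the double-bond units + 0 from the CH(+) atom = 6.
6 = 4(1) + 2, which satisfies Hückel's 4n+2 rule.

Aromatic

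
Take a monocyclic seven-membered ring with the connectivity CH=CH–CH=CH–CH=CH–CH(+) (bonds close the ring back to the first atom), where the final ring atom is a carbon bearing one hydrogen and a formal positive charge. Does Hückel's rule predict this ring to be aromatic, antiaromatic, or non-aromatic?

Check conjugation: the double-bond atoms are sp², each contributing one p electron; the carbocation has an empty p orbital — every position has a p orbital, so the cyclic π system is continuous.
π-electron count: 3 × 2 = 6 from the double-bond units + 0 from the CH(+) atom = 6.
6 = 4(1) + 2, which satisfies Hückel's 4n+2 rule.

Aromatic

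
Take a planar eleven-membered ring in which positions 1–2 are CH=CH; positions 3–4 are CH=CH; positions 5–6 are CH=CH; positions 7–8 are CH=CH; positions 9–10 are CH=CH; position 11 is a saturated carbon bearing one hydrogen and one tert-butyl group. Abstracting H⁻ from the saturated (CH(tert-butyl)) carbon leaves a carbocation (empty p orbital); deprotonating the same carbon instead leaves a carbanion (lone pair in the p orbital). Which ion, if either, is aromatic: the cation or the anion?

The cation

In both ions every ring atom is sp² and contributes a p orbital, so both rings are fully conjugated.
Cation: 5 × 2 + 0 = 10 π electrons → 4(2)+2, aromatic.
Anion: 5 × 2 + 2 = 12 π electrons → 4(3), antiaromatic.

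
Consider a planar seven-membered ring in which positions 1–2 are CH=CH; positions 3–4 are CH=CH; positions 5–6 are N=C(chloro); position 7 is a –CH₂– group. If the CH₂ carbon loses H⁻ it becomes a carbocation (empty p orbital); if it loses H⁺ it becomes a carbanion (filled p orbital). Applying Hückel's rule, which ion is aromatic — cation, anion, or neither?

The cation

In either ion the ring is fully conjugated: every atom, including the new sp² carbon, supplies a p orbital.
Cation: 3 × 2 + 0 = 6 π electrons → 4(1)+2, aromatic.
Anion: 3 × 2 + 2 = 8 π electrons → 4(2), antiaromatic.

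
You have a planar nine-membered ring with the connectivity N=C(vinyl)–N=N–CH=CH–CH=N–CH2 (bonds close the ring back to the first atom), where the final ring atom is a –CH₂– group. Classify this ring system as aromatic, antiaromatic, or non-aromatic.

The CH2 carbon is saturated: the tetrahedral CH₂ carbon is sp³ and has no p orbital in the ring π system. Conjugation is not continuous around the ring.
Hückel's rule only applies to fully conjugated rings, so this one is simply non-aromatic.

Non-aromatic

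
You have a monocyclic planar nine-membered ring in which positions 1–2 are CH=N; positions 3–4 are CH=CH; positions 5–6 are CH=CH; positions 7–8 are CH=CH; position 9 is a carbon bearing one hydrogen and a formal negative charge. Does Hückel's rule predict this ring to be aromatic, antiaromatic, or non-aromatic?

The p orbitals form a continuous loop: every atom in a ring double bond is sp² and brings one electron to the p orbital; the doubly-bonded nitrogens are pyridine-type — their lone pairs lie in the ring plane, leaving one electron in the p orbital; the carbanion's lone pair occupies the p orbital. The ring is fully conjugated.
π-electron count: 4 × 2 = 8 from the double-bond units + 2 from the CH(-) atom = 10.
10 = 4(2) + 2, which satisfies Hückel's 4n+2 rule.

Aromatic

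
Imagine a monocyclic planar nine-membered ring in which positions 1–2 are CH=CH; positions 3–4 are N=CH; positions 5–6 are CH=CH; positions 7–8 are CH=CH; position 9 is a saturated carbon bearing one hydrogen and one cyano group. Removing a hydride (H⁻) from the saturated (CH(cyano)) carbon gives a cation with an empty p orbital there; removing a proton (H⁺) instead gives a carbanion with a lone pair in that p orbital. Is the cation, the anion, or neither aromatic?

The anion

In both ions every ring atom is sp² and contributes a p orbital, so both rings are fully conjugated.
Cation: 4 × 2 + 0 = 8 π electrons → 4(2), antiaromatic.
Anion: 4 × 2 + 2 = 10 π electrons → 4(2)+2, aromatic.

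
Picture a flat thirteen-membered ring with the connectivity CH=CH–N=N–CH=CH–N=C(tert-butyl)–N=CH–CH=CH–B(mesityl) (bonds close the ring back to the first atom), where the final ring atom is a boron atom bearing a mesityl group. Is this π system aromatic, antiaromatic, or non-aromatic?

Antiaromatic

Every ring atom contributes a p orbital perpendicular to the ring (every atom in a ring double bond is sp² and brings one electron to the p orbital; each =N– nitrogen is pyridine-type (lone pair in the sp² plane, one electron in the p orbital); the boron has an empty p orbital), so the π system is cyclic and fully conjugated.
Tallying contributions gives 6 × 2 = 12 from the double-bond units + 0 from the B(mesityl) atom = 12.
12 is a 4n count (n = 3), so the planar conjugated ring is antiaromatic.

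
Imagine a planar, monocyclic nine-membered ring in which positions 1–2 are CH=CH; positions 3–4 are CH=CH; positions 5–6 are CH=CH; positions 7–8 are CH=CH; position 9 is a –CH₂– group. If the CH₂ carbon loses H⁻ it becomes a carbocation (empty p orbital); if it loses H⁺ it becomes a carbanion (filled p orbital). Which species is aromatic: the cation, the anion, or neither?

Both ions have a continuous loop of p orbitals — each ring atom is sp².
Cation: 4 × 2 + 0 = 8 π electrons → 4(2), antiaromatic.
Anion: 4 × 2 + 2 = 10 π electrons → 4(2)+2, aromatic.

The anion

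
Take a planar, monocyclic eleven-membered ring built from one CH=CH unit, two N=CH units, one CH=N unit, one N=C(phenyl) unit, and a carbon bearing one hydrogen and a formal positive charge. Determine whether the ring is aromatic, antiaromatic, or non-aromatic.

Every ring atom contributes a p orbital perpendicular to the ring (the double-bond atoms are sp², each contributing one p electron; the doubly-bonded nitrogens are pyridine-type — their lone pairs lie in the ring plane, leaving one electron in the p orbital; the carbocation has an empty p orbital), so the π system is cyclic and fully conjugated.
Adding the contributions, 5 × 2 = 10 from the double-bond units + 0 from the CH(+) atom = 10.
Since 10 = 4·2 + 2, the ring meets the 4n+2 criterion.

Aromatic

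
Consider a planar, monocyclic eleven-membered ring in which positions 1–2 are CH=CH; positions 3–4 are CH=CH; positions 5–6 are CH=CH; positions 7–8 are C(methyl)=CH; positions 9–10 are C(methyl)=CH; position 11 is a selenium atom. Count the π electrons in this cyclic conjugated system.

The p orbitals form a continuous loop: each doubly-bonded ring atom is sp² with one p-orbital electron; the selenium donates one lone pair from its p orbital. The ring is fully conjugated.
Tallying contributions gives 5 × 2 = 10 from the double-bond units + 2 from the Se atom = 12.

12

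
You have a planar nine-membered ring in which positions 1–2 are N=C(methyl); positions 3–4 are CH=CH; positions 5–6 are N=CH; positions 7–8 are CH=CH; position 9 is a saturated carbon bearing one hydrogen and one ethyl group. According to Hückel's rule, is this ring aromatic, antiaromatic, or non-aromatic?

The CH(ethyl) position has four σ bonds — that saturated carbon is sp³ and has no p orbital in the ring π system — so the cyclic conjugation is interrupted.
A ring that is not fully conjugated cannot be aromatic or antiaromatic regardless of its π-electron count.

Non-aromatic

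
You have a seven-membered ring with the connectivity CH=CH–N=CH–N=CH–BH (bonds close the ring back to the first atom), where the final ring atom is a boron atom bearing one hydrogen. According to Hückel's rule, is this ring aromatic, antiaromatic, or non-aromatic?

Aromatic

Every ring atom contributes a p orbital perpendicular to the ring (every atom in a ring double bond is sp² and brings one electron to the p orbital; each sp² =N– keeps its lone pair in-plane and puts one electron into the π system; the boron has an empty p orbital), so the π system is cyclic and fully conjugated.
Counting π electrons: 3 × 2 = 6 from the double-bond units + 0 from the BH atom = 6.
That gives a 4n+2 count (6, n = 1).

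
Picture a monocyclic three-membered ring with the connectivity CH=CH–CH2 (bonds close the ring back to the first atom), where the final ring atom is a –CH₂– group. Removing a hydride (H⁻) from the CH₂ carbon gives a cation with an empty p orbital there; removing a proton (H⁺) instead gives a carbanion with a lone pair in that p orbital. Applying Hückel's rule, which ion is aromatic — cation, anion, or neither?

In either ion the ring is fully conjugated: every atom, including the new sp² carbon, supplies a p orbital.
Cation: 1 × 2 + 0 = 2 π electrons → 4(0)+2, aromatic.
Anion: 1 × 2 + 2 = 4 π electrons → 4(1), antiaromatic.

The cation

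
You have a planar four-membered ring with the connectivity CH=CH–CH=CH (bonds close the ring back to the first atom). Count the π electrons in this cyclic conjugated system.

Check conjugation: every atom in a ring double bond is sp² and brings one electron to the p orbital — every position has a p orbital, so the cyclic π system is continuous.
Adding the contributions, 2 × 2 = 4 from the 2 double-bond units.
(The species described is cyclobutadiene.)

4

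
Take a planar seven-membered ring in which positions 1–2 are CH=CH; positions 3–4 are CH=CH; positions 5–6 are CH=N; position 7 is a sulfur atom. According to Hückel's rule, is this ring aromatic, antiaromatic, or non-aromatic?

The p orbitals form a continuous loop: the double-bond atoms are sp², each contributing one p electron; each =N– nitrogen is pyridine-type (lone pair in the sp² plane, one electron in the p orbital); the sulfur donates one lone pair from its p orbital. The ring is fully conjugated.
Tallying contributions gives 3 × 2 = 6 from the double-bond units + 2 from the S atom = 8.
A 4n π count (8, n = 2) in a planar conjugated ring means antiaromatic.

Antiaromatic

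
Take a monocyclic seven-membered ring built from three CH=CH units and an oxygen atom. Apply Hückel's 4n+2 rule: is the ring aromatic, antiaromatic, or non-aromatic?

Every ring atom contributes a p orbital perpendicular to the ring (the double-bond atoms are sp², each contributing one p electron; the oxygen donates one lone pair from its p orbital), so the π system is cyclic and fully conjugated.
Counting π electrons: 3 × 2 = 6 from the double-bond units + 2 from the O atom = 8.
8 is a 4n count (n = 2), so the planar conjugated ring is antiaromatic.

Antiaromatic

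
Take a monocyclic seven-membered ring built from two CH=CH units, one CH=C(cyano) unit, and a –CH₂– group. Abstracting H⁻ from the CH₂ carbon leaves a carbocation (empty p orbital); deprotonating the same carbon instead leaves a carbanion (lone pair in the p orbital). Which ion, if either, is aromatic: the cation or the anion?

The cation

In both ions every ring atom is sp² and contributes a p orbital, so both rings are fully conjugated.
Cation: 3 × 2 + 0 = 6 π electrons → 4(1)+2, aromatic.
Anion: 3 × 2 + 2 = 8 π electrons → 4(2), antiaromatic.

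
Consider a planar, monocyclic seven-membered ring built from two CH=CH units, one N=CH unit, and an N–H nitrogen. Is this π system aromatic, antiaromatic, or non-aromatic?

Every ring atom contributes a p orbital perpendicular to the ring (every atom in a ring double bond is sp² and brings one electron to the p orbital; the doubly-bonded nitrogens are pyridine-type — their lone pairs lie in the ring plane, leaving one electron in the p orbital; the pyrrole-type nitrogen donates its lone pair from the p orbital), so the π system is cyclic and fully conjugated.
Counting π electrons: 3 × 2 = 6 from the double-bond units + 2 from the NH atom = 8.
8 is a 4n count (n = 2), so the planar conjugated ring is antiaromatic.

Antiaromatic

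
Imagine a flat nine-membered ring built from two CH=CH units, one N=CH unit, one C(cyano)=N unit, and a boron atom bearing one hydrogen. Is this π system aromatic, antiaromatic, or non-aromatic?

Antiaromatic

The p orbitals form a continuous loop: every atom in a ring double bond is sp² and brings one electron to the p orbital; each =N– nitrogen is pyridine-type (lone pair in the sp² plane, one electron in the p orbital); the boron has an empty p orbital. The ring is fully conjugated.
Counting π electrons: 4 × 2 = 8 from the double-bond units + 0 from the BH atom = 8.
8 = 4(2); a planar, fully conjugated 4n system is antiaromatic.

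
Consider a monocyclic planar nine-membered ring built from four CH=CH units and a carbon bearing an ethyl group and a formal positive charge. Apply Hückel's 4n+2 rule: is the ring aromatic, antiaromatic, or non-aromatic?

Antiaromatic

Check conjugation: every atom in a ring double bond is sp² and brings one electron to the p orbital; the carbocation has an empty p orbital — every position has a p orbital, so the cyclic π system is continuous.
π-electron count: 4 × 2 = 8 from the double-bond units + 0 from the C(ethyl)(+) atom = 8.
A 4n π count (8, n = 2) in a planar conjugated ring means antiaromatic.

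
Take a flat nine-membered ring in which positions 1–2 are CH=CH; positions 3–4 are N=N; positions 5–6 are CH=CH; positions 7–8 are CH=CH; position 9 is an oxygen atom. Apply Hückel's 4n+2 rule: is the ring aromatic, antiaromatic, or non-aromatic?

Check conjugation: every atom in a ring double bond is sp² and brings one electron to the p orbital; each =N– nitrogen is pyridine-type (lone pair in the sp² plane, one electron in the p orbital); the oxygen donates one lone pair from its p orbital — every position has a p orbital, so the cyclic π system is continuous.
Counting π electrons: 4 × 2 = 8 from the double-bond units + 2 from the O atom = 10.
With 10 π electrons (n = 2), the Hückel 4n+2 condition holds.

Aromatic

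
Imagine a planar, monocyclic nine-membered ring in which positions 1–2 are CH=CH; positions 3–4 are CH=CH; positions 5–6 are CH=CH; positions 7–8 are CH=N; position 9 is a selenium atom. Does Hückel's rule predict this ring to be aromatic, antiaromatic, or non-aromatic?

Every ring atom contributes a p orbital perpendicular to the ring (each doubly-bonded ring atom is sp² with one p-orbital electron; the doubly-bonded nitrogens are pyridine-type — their lone pairs lie in the ring plane, leaving one electron in the p orbital; the selenium donates one lone pair from its p orbital), so the π system is cyclic and fully conjugated.
π-electron count: 4 × 2 = 8 from the double-bond units + 2 from the Se atom = 10.
With 10 π electrons (n = 2), the Hückel 4n+2 condition holds.

Aromatic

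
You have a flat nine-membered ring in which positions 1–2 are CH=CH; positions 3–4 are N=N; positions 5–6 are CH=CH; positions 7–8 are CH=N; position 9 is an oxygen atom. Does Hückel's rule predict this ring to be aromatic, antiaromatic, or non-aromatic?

All ring atoms are sp² and supply a p orbital to the ring (each doubly-bonded ring atom is sp² with one p-orbital electron; each sp² =N– keeps its lone pair in-plane and puts one electron into the π system; the oxygen donates one lone pair from its p orbital); the conjugation is uninterrupted.
Counting π electrons: 4 × 2 = 8 from the double-bond units + 2 from the O atom = 10.
With 10 π electrons (n = 2), the Hückel 4n+2 condition holds.

Aromatic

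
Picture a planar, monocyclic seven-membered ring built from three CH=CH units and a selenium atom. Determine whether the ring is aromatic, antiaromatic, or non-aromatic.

Every ring atom contributes a p orbital perpendicular to the ring (the double-bond atoms are sp², each contributing one p electron; the selenium donates one lone pair from its p orbital), so the π system is cyclic and fully conjugated.
π-electron count: 3 × 2 = 6 from the double-bond units + 2 from the Se atom = 8.
8 is a 4n count (n = 2), so the planar conjugated ring is antiaromatic.

Antiaromatic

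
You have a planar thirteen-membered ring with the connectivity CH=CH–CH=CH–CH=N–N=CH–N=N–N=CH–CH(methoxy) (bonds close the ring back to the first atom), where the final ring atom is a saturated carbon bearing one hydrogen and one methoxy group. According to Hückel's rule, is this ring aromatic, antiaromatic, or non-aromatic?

Non-aromatic

The CH(methoxy) position has four σ bonds — that saturated carbon is sp³ and has no p orbital in the ring π system — so the cyclic conjugation is interrupted.
Without a continuous loop of overlapping p orbitals the Hückel electron count never comes into play.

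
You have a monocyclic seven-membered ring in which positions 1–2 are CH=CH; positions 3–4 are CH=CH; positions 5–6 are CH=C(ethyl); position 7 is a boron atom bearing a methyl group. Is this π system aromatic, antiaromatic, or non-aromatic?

Aromatic

All ring atoms are sp² and supply a p orbital to the ring (each doubly-bonded ring atom is sp² with one p-orbital electron; the boron has an empty p orbital); the conjugation is uninterrupted.
π-electron count: 3 × 2 = 6 from the double-bond units + 0 from the B(methyl) atom = 6.
With 6 π electrons (n = 1), the Hückel 4n+2 condition holds.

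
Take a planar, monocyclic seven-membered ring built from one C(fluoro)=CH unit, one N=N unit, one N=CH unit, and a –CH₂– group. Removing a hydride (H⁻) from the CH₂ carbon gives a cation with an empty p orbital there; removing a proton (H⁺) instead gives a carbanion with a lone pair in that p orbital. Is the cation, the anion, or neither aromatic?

The cation

Both ions have a continuous loop of p orbitals — each ring atom is sp².
Cation: 3 × 2 + 0 = 6 π electrons → 4(1)+2, aromatic.
Anion: 3 × 2 + 2 = 8 π electrons → 4(2), antiaromatic.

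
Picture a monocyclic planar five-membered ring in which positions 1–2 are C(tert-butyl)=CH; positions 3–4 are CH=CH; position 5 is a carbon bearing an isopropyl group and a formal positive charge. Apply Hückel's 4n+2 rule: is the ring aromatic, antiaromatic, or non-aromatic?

Antiaromatic

Every ring atom contributes a p orbital perpendicular to the ring (each doubly-bonded ring atom is sp² with one p-orbital electron; the carbocation has an empty p orbital), so the π system is cyclic and fully conjugated.
Tallying contributions gives 2 × 2 = 4 from the double-bond units + 0 from the C(isopropyl)(+) atom = 4.
A 4n π count (4, n = 1) in a planar conjugated ring means antiaromatic.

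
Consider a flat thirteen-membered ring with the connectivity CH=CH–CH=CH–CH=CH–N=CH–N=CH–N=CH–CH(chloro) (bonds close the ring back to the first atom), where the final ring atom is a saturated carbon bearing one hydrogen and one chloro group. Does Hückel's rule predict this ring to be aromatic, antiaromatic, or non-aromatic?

The CH(chloro) position has four σ bonds — that saturated carbon is sp³ and has no p orbital in the ring π system — so the cyclic conjugation is interrupted.
A ring that is not fully conjugated cannot be aromatic or antiaromatic regardless of its π-electron count.

Non-aromatic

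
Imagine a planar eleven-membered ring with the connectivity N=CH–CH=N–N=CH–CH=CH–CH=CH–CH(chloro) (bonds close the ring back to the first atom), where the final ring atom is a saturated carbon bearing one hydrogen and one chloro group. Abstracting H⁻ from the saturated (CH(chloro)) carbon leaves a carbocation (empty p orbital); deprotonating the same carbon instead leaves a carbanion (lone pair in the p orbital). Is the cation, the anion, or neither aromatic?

In either ion the ring is fully conjugated: every atom, including the new sp² carbon, supplies a p orbital.
Cation: 5 × 2 + 0 = 10 π electrons → 4(2)+2, aromatic.
Anion: 5 × 2 + 2 = 12 π electrons → 4(3), antiaromatic.

The cation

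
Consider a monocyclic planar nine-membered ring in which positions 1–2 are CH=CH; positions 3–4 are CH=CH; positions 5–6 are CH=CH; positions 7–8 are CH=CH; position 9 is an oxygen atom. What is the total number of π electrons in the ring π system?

10

Check conjugation: every atom in a ring double bond is sp² and brings one electron to the p orbital; the oxygen donates one lone pair from its p orbital — every position has a p orbital, so the cyclic π system is continuous.
Tallying contributions gives 4 × 2 = 8 from the double-bond units + 2 from the O atom = 10.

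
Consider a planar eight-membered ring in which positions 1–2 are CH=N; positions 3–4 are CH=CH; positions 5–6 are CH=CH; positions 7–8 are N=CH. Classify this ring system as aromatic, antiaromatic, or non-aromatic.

Antiaromatic

All ring atoms are sp² and supply a p orbital to the ring (each doubly-bonded ring atom is sp² with one p-orbital electron; the doubly-bonded nitrogens are pyridine-type — their lone pairs lie in the ring plane, leaving one electron in the p orbital); the conjugation is uninterrupted.
Tallying contributions gives 4 × 2 = 8 from the 4 double-bond units.
8 = 4(2); a planar, fully conjugated 4n system is antiaromatic.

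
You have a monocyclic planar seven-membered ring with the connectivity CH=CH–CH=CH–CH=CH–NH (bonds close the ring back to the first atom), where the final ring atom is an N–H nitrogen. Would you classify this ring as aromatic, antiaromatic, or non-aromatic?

All ring atoms are sp² and supply a p orbital to the ring (the double-bond atoms are sp², each contributing one p electron; the pyrrole-type nitrogen donates its lone pair from the p orbital); the conjugation is uninterrupted.
Counting π electrons: 3 × 2 = 6 from the double-bond units + 2 from the NH atom = 8.
With 8 = 4·2 π electrons, Hückel's rule classifies the planar ring as antiaromatic.

Antiaromatic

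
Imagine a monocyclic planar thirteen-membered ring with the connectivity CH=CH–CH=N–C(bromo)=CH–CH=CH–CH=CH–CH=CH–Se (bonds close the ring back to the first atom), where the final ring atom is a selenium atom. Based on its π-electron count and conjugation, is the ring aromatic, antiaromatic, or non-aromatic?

Every ring atom contributes a p orbital perpendicular to the ring (each doubly-bonded ring atom is sp² with one p-orbital electron; the doubly-bonded nitrogens are pyridine-type — their lone pairs lie in the ring plane, leaving one electron in the p orbital; the selenium donates one lone pair from its p orbital), so the π system is cyclic and fully conjugated.
Adding the contributions, 6 × 2 = 12 from the double-bond units + 2 from the Se atom = 14.
Since 14 = 4·3 + 2, the ring meets the 4n+2 criterion.

Aromatic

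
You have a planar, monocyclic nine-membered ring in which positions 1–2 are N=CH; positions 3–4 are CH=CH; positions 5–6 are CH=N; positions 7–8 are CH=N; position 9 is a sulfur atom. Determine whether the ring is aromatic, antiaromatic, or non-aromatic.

The p orbitals form a continuous loop: every atom in a ring double bond is sp² and brings one electron to the p orbital; each =N– nitrogen is pyridine-type (lone pair in the sp² plane, one electron in the p orbital); the sulfur donates one lone pair from its p orbital. The ring is fully conjugated.
π-electron count: 4 × 2 = 8 from the double-bond units + 2 from the S atom = 10.
10 = 4(2) + 2, which satisfies Hückel's 4n+2 rule.

Aromatic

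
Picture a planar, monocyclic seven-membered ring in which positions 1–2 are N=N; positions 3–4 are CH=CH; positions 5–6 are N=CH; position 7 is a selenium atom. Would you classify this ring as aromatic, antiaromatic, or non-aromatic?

Antiaromatic

The p orbitals form a continuous loop: each doubly-bonded ring atom is sp² with one p-orbital electron; each =N– nitrogen is pyridine-type (lone pair in the sp² plane, one electron in the p orbital); the selenium donates one lone pair from its p orbital. The ring is fully conjugated.
π-electron count: 3 × 2 = 6 from the double-bond units + 2 from the Se atom = 8.
8 is a 4n count (n = 2), so the planar conjugated ring is antiaromatic.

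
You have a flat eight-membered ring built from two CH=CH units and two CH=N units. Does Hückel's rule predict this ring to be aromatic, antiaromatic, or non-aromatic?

All ring atoms are sp² and supply a p orbital to the ring (the double-bond atoms are sp², each contributing one p electron; the doubly-bonded nitrogens are pyridine-type — their lone pairs lie in the ring plane, leaving one electron in the p orbital); the conjugation is uninterrupted.
Counting π electrons: 4 × 2 = 8 from the 4 double-bond units.
8 is a 4n count (n = 2), so the planar conjugated ring is antiaromatic.

Antiaromatic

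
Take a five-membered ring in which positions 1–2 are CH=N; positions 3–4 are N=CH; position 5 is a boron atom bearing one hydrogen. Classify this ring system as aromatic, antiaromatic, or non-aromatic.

Check conjugation: each doubly-bonded ring atom is sp² with one p-orbital electron; the doubly-bonded nitrogens are pyridine-type — their lone pairs lie in the ring plane, leaving one electron in the p orbital; the boron has an empty p orbital — every position has a p orbital, so the cyclic π system is continuous.
Tallying contributions gives 2 × 2 = 4 from the double-bond units + 0 from the BH atom = 4.
4 = 4(1); a planar, fully conjugated 4n system is antiaromatic.

Antiaromatic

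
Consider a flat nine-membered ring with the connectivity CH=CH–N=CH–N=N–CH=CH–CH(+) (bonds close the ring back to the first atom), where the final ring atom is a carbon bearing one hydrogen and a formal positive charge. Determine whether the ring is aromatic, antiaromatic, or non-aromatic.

Check conjugation: each doubly-bonded ring atom is sp² with one p-orbital electron; the doubly-bonded nitrogens are pyridine-type — their lone pairs lie in the ring plane, leaving one electron in the p orbital; the carbocation has an empty p orbital — every position has a p orbital, so the cyclic π system is continuous.
π-electron count: 4 × 2 = 8 from the double-bond units + 0 from the CH(+) atom = 8.
8 = 4(2); a planar, fully conjugated 4n system is antiaromatic.

Antiaromatic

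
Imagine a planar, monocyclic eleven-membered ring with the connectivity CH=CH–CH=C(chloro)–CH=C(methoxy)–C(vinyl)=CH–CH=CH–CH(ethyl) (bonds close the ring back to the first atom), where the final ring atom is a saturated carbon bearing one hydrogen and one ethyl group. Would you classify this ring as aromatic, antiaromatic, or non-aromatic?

The CH(ethyl) carbon is saturated: that saturated carbon is sp³ and has no p orbital in the ring π system. Conjugation is not continuous around the ring.
Broken conjugation rules out both aromaticity and antiaromaticity.

Non-aromatic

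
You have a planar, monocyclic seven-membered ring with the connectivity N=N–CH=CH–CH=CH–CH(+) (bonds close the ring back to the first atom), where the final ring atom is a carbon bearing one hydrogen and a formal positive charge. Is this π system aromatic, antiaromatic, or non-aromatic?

Aromatic

Check conjugation: each doubly-bonded ring atom is sp² with one p-orbital electron; each sp² =N– keeps its lone pair in-plane and puts one electron into the π system; the carbocation has an empty p orbital — every position has a p orbital, so the cyclic π system is continuous.
Adding the contributions, 3 × 2 = 6 from the double-bond units + 0 from the CH(+) atom = 6.
Since 6 = 4·1 + 2, the ring meets the 4n+2 criterion.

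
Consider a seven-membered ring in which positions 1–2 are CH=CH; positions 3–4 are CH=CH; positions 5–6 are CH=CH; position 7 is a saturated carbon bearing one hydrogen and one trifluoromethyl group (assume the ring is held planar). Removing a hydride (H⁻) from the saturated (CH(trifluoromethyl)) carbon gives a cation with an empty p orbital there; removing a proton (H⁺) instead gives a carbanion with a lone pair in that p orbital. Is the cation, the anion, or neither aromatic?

The cation

Once that carbon is sp², every ring atom has a p orbital and both ions are fully conjugated.
Cation: 3 × 2 + 0 = 6 π electrons → 4(1)+2, aromatic.
Anion: 3 × 2 + 2 = 8 π electrons → 4(2), antiaromatic.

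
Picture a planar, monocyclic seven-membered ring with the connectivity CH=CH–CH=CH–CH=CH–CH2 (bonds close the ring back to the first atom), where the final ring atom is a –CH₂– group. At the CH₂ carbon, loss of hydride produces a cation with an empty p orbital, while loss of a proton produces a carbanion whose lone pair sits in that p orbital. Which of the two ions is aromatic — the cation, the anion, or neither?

The cation

In either ion the ring is fully conjugated: every atom, including the new sp² carbon, supplies a p orbital.
Cation: 3 × 2 + 0 = 6 π electrons → 4(1)+2, aromatic.
Anion: 3 × 2 + 2 = 8 π electrons → 4(2), antiaromatic.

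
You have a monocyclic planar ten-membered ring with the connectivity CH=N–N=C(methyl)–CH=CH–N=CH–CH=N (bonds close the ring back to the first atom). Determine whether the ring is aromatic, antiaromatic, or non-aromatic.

Every ring atom contributes a p orbital perpendicular to the ring (the double-bond atoms are sp², each contributing one p electron; each =N– nitrogen is pyridine-type (lone pair in the sp² plane, one electron in the p orbital)), so the π system is cyclic and fully conjugated.
Adding the contributions, 5 × 2 = 10 from the 5 double-bond units.
That gives a 4n+2 count (10, n = 2).

Aromatic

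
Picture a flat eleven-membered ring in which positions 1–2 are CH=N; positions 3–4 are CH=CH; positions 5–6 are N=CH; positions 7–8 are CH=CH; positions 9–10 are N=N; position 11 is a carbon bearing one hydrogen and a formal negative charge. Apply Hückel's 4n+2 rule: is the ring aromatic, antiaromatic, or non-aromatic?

Antiaromatic

Every ring atom contributes a p orbital perpendicular to the ring (each doubly-bonded ring atom is sp² with one p-orbital electron; each =N– nitrogen is pyridine-type (lone pair in the sp² plane, one electron in the p orbital); the carbanion's lone pair occupies the p orbital), so the π system is cyclic and fully conjugated.
Tallying contributions gives 5 × 2 = 10 from the double-bond units + 2 from the CH(-) atom = 12.
A 4n π count (12, n = 3) in a planar conjugated ring means antiaromatic.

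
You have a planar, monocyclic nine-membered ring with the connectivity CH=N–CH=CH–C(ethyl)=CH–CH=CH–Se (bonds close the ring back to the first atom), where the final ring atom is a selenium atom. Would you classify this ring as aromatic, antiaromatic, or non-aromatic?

Every ring atom contributes a p orbital perpendicular to the ring (every atom in a ring double bond is sp² and brings one electron to the p orbital; the doubly-bonded nitrogens are pyridine-type — their lone pairs lie in the ring plane, leaving one electron in the p orbital; the selenium donates one lone pair from its p orbital), so the π system is cyclic and fully conjugated.
Adding the contributions, 4 × 2 = 8 from the double-bond units + 2 from the Se atom = 10.
10 = 4(2) + 2, which satisfies Hückel's 4n+2 rule.

Aromatic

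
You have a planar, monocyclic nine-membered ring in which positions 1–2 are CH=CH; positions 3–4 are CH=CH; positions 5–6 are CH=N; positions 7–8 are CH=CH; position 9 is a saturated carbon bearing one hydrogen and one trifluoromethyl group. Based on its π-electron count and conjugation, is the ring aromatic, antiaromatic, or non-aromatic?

The CH(trifluoromethyl) position has four σ bonds — that saturated carbon is sp³ and has no p orbital in the ring π system — so the cyclic conjugation is interrupted.
Hückel's rule only applies to fully conjugated rings, so this one is simply non-aromatic.

Non-aromatic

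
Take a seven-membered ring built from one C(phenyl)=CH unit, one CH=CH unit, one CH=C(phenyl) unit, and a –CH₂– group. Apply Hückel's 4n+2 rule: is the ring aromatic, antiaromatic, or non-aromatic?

Non-aromatic

Because the tetrahedral CH₂ carbon is sp³ and has no p orbital in the ring π system at the CH2 position, the π system cannot extend all the way around the ring.
Broken conjugation rules out both aromaticity and antiaromaticity.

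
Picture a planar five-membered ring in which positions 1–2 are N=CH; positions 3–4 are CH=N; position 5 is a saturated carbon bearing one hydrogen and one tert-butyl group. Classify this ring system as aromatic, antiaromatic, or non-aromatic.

The CH(tert-butyl) carbon is saturated: that saturated carbon is sp³ and has no p orbital in the ring π system. Conjugation is not continuous around the ring.
Broken conjugation rules out both aromaticity and antiaromaticity.

Non-aromatic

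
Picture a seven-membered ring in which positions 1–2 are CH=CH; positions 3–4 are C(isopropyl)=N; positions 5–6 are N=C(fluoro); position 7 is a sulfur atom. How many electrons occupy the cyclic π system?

Check conjugation: every atom in a ring double bond is sp² and brings one electron to the p orbital; the doubly-bonded nitrogens are pyridine-type — their lone pairs lie in the ring plane, leaving one electron in the p orbital; the sulfur donates one lone pair from its p orbital — every position has a p orbital, so the cyclic π system is continuous.
Adding the contributions, 3 × 2 = 6 from the double-bond units + 2 from the S atom = 8.

8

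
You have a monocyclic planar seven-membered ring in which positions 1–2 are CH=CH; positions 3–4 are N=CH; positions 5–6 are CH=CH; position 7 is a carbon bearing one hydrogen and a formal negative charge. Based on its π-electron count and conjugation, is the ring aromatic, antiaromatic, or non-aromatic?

All ring atoms are sp² and supply a p orbital to the ring (the double-bond atoms are sp², each contributing one p electron; each =N– nitrogen is pyridine-type (lone pair in the sp² plane, one electron in the p orbital); the carbanion's lone pair occupies the p orbital); the conjugation is uninterrupted.
Adding the contributions, 3 × 2 = 6 from the double-bond units + 2 from the CH(-) atom = 8.
8 is a 4n count (n = 2), so the planar conjugated ring is antiaromatic.

Antiaromatic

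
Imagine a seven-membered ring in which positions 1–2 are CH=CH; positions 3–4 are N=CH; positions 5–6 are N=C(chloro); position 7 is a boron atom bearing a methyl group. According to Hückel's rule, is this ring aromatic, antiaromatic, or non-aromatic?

The p orbitals form a continuous loop: every atom in a ring double bond is sp² and brings one electron to the p orbital; the doubly-bonded nitrogens are pyridine-type — their lone pairs lie in the ring plane, leaving one electron in the p orbital; the boron has an empty p orbital. The ring is fully conjugated.
Tallying contributions gives 3 × 2 = 6 from the double-bond units + 0 from the B(methyl) atom = 6.
With 6 π electrons (n = 1), the Hückel 4n+2 condition holds.

Aromatic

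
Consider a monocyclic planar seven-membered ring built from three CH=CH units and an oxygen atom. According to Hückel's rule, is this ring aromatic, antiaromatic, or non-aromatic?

Antiaromatic

Every ring atom contributes a p orbital perpendicular to the ring (each doubly-bonded ring atom is sp² with one p-orbital electron; the oxygen donates one lone pair from its p orbital), so the π system is cyclic and fully conjugated.
Tallying contributions gives 3 × 2 = 6 from the double-bond units + 2 from the O atom = 8.
With 8 = 4·2 π electrons, Hückel's rule classifies the planar ring as antiaromatic.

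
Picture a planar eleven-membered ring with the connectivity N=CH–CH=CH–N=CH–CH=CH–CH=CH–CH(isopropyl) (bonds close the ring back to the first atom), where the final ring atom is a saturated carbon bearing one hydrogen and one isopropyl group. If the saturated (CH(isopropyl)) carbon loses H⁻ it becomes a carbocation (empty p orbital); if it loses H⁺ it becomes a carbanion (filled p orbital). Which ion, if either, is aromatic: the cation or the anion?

In either ion the ring is fully conjugated: every atom, including the new sp² carbon, supplies a p orbital.
Cation: 5 × 2 + 0 = 10 π electrons → 4(2)+2, aromatic.
Anion: 5 × 2 + 2 = 12 π electrons → 4(3), antiaromatic.

The cation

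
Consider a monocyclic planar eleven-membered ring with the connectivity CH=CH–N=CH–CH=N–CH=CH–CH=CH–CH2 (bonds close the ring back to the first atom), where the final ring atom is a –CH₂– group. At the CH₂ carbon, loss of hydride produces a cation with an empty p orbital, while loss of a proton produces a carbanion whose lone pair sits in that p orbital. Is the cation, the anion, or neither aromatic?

Once that carbon is sp², every ring atom has a p orbital and both ions are fully conjugated.
Cation: 5 × 2 + 0 = 10 π electrons → 4(2)+2, aromatic.
Anion: 5 × 2 + 2 = 12 π electrons → 4(3), antiaromatic.

The cation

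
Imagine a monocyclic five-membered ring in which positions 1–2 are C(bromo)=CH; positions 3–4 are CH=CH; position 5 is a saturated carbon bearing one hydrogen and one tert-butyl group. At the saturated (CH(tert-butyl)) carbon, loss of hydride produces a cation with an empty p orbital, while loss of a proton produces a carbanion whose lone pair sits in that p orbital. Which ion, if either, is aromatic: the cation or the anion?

In either ion the ring is fully conjugated: every atom, including the new sp² carbon, supplies a p orbital.
Cation: 2 × 2 + 0 = 4 π electrons → 4(1), antiaromatic.
Anion: 2 × 2 + 2 = 6 π electrons → 4(1)+2, aromatic.

The anion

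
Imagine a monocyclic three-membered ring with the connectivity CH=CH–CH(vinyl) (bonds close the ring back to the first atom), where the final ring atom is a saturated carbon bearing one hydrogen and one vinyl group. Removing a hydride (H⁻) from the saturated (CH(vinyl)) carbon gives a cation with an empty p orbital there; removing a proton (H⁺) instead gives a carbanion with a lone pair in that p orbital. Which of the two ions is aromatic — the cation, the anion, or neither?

Both ions have a continuous loop of p orbitals — each ring atom is sp².
Cation: 1 × 2 + 0 = 2 π electrons → 4(0)+2, aromatic.
Anion: 1 × 2 + 2 = 4 π electrons → 4(1), antiaromatic.

The cation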